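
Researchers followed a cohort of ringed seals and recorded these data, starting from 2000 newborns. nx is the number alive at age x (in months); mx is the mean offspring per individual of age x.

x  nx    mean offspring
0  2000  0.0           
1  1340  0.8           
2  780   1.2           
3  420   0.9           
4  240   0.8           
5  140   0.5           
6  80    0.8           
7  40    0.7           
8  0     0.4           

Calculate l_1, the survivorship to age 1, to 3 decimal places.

l_1 = n_1/n_0 = 1340/2000 = 0.67 → 0.670

0.670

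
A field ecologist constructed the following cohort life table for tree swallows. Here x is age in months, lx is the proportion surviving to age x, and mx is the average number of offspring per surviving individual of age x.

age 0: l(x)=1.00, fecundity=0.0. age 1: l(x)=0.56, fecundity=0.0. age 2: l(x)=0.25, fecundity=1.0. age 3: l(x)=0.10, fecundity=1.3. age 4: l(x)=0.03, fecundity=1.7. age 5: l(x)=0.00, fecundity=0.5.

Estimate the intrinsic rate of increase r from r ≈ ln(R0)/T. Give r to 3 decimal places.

-0.332

R0 = Σ lx·mx = 0 + 0 + 0.25 + 0.13 + 0.051 + 0 = 0.431
Σ x·lx·mx = 1.094; T = 1.094/0.431 = 2.53828…
r ≈ ln(R0)/T = ln(0.431)/2.53828… = -0.33158… → -0.332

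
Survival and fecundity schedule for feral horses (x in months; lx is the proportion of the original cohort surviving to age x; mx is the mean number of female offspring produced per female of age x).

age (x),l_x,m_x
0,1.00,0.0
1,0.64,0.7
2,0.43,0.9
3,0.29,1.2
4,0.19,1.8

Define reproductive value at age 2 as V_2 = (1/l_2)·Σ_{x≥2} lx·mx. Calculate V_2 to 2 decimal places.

2.50

lx·mx for x ≥ 2: 0.387, 0.348, 0.342 → sum = 1.077
V_2 = 1.077 / l_2 = 1.077 / 0.43 = 2.504651… → 2.50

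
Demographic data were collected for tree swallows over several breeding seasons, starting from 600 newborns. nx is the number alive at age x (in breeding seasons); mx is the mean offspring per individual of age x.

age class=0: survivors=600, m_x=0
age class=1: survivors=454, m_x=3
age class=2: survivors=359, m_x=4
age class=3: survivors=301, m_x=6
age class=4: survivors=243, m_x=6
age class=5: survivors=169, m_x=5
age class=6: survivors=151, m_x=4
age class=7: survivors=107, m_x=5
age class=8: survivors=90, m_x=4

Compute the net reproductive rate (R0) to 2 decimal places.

lx = nx/n0 = nx/600: 1, 0.75667…, 0.59833…, 0.50167…, 0.405, 0.28167…, 0.25167…, 0.17833…, 0.15
lx·mx by age: 0, 2.27…, 2.393333…, 3.01…, 2.43, 1.408333…, 1.006667…, 0.891667…, 0.6
R0 = Σ lx·mx = 14.01… → 14.01

14.01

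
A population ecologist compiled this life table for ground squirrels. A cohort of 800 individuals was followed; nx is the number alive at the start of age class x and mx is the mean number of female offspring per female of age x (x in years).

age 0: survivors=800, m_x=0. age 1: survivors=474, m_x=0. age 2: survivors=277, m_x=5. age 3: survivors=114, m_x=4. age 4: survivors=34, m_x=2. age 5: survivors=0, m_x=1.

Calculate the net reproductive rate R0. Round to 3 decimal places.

lx = nx/n0 = nx/800: 1, 0.5925, 0.34625, 0.1425, 0.0425, 0
lx·mx by age: 0, 0, 1.73125, 0.57, 0.085, 0
R0 = Σ lx·mx = 2.38625 → 2.386

2.386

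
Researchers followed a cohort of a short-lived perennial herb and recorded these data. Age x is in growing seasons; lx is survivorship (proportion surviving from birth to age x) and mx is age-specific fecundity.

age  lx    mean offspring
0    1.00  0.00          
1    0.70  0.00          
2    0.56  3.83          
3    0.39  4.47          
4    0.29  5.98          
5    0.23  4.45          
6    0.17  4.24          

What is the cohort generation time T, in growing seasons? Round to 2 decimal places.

lx·mx: 0, 0, 2.1448, 1.7433, 1.7342, 1.0235, 0.7208 → R0 = 7.3666
x·lx·mx: 0, 0, 4.2896, 5.2299, 6.9368, 5.1175, 4.3248 → Σ = 25.8986
T = 25.8986 / 7.3666 = 3.515679… → 3.52

3.52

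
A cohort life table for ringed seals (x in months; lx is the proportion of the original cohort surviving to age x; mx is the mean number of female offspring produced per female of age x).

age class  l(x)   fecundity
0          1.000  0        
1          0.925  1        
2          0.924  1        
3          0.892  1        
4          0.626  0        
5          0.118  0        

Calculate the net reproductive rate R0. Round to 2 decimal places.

lx·mx by age: 0, 0.925, 0.924, 0.892, 0, 0
R0 = Σ lx·mx = 2.741 → 2.74

2.74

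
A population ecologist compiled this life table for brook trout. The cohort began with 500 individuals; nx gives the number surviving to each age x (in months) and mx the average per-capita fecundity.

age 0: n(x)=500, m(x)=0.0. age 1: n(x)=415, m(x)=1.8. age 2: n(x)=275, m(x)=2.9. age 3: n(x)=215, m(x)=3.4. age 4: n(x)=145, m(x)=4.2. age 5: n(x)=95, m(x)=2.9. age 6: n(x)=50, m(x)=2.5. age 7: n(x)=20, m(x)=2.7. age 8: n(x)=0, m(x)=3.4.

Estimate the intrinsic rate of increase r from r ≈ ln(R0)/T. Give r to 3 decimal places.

0.669

lx = nx/n0 = nx/500: 1, 0.83, 0.55, 0.43, 0.29, 0.19, 0.1, 0.04, 0
R0 = Σ lx·mx = 0 + 1.494 + 1.595 + 1.462 + 1.218 + 0.551 + 0.25 + 0.108 + 0 = 6.678
Σ x·lx·mx = 18.953; T = 18.953/6.678 = 2.83813…
r ≈ ln(R0)/T = ln(6.678)/2.83813… = 0.66904… → 0.669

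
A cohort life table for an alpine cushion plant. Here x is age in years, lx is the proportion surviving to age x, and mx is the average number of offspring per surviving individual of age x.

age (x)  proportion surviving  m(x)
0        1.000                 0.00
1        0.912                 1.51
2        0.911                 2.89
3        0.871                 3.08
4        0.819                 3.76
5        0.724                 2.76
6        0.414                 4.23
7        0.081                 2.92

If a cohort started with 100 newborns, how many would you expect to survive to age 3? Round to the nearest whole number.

87

Expected survivors = N0 · l_3 = 100 × 0.871 = 87.1 → 87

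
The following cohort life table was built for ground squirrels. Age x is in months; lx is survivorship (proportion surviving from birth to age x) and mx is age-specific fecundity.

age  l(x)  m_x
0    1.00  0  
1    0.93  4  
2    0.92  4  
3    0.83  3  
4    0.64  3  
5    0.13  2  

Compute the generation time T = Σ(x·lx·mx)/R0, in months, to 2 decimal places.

2.28

lx·mx: 0, 3.72, 3.68, 2.49, 1.92, 0.26 → R0 = 12.07
x·lx·mx: 0, 3.72, 7.36, 7.47, 7.68, 1.3 → Σ = 27.53
T = 27.53 / 12.07 = 2.280862… → 2.28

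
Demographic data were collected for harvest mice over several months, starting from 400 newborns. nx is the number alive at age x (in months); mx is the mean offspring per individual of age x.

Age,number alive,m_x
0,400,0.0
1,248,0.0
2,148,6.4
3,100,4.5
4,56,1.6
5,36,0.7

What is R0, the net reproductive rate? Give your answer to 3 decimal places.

lx = nx/n0 = nx/400: 1, 0.62, 0.37, 0.25, 0.14, 0.09
lx·mx by age: 0, 0, 2.368, 1.125, 0.224, 0.063
R0 = Σ lx·mx = 3.78 → 3.780

3.780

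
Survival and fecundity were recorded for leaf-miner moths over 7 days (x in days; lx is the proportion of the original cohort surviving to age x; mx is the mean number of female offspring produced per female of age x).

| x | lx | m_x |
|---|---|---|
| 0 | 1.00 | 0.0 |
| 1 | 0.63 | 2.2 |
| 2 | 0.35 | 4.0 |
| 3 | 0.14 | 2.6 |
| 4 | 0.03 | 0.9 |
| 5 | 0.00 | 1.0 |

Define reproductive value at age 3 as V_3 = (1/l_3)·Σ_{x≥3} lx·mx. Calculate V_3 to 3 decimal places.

lx·mx for x ≥ 3: 0.364, 0.027, 0 → sum = 0.391
V_3 = 0.391 / l_3 = 0.391 / 0.14 = 2.792857… → 2.793

2.793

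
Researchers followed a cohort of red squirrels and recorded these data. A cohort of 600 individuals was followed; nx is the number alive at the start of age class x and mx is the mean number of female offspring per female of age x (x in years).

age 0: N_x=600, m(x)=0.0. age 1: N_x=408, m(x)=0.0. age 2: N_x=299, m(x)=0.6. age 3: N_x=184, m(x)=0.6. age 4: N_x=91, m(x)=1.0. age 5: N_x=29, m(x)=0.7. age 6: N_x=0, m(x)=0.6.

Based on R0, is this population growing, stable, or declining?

declining

lx = nx/n0 = nx/600: 1, 0.68, 0.49833…, 0.30667…, 0.15167…, 0.04833…, 0
R0 = Σ lx·mx = 0 + 0 + 0.299… + 0.184… + 0.151667… + 0.033833… + 0 = 0.6685…
R0 < 1, so the population is declining.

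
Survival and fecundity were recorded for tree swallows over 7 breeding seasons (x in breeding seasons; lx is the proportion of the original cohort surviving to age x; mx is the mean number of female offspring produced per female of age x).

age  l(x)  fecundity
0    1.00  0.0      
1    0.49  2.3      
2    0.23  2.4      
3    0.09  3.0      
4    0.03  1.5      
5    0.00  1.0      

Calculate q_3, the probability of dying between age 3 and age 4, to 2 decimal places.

q_3 = (l_3 − l_4) / l_3 = (0.09 − 0.03) / 0.09
     = 0.06 / 0.09 = 0.666667… → 0.67

0.67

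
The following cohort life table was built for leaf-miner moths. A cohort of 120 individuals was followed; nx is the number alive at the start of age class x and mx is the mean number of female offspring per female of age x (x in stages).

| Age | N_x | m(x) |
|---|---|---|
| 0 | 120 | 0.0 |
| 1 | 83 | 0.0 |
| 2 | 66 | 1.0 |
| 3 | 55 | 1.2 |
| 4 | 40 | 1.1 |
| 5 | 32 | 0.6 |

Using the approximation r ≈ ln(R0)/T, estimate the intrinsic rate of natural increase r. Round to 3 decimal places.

lx = nx/n0 = nx/120: 1, 0.69167…, 0.55, 0.45833…, 0.33333…, 0.26667…
R0 = Σ lx·mx = 0 + 0 + 0.55 + 0.55… + 0.36667… + 0.16… = 1.626667…
Σ x·lx·mx = 5.016667…; T = 5.016667…/1.626667… = 3.08402…
r ≈ ln(R0)/T = ln(1.626667…)/3.08402… = 0.15776… → 0.158

0.158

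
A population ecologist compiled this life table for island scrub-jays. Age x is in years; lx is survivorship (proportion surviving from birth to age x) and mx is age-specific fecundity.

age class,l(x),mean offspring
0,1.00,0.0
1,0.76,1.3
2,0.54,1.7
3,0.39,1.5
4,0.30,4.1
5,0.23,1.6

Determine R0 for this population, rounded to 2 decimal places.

lx·mx by age: 0, 0.988, 0.918, 0.585, 1.23, 0.368
R0 = Σ lx·mx = 4.089 → 4.09

4.09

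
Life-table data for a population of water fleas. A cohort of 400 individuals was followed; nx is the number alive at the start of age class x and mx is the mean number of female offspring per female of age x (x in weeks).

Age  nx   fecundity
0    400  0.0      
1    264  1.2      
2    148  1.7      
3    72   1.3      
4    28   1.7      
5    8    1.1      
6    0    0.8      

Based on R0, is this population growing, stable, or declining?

lx = nx/n0 = nx/400: 1, 0.66, 0.37, 0.18, 0.07, 0.02, 0
R0 = Σ lx·mx = 0 + 0.792 + 0.629 + 0.234 + 0.119 + 0.022 + 0 = 1.796
R0 > 1, so the population is growing.

growing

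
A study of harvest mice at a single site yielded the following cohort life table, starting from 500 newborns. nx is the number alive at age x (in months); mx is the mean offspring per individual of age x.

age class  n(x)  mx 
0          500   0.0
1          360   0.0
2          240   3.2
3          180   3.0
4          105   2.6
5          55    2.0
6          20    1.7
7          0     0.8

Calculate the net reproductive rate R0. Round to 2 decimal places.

3.45

lx = nx/n0 = nx/500: 1, 0.72, 0.48, 0.36, 0.21, 0.11, 0.04, 0
lx·mx by age: 0, 0, 1.536, 1.08, 0.546, 0.22, 0.068, 0
R0 = Σ lx·mx = 3.45 → 3.45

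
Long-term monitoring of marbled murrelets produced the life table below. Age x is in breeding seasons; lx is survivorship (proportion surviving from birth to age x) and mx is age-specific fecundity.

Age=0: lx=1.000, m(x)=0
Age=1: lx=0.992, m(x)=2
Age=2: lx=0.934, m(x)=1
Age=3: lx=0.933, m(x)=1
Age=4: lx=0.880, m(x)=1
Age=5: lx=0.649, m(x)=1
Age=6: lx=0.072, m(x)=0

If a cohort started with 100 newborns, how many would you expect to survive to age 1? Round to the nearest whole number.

Expected survivors = N0 · l_1 = 100 × 0.992 = 99.2 → 99

99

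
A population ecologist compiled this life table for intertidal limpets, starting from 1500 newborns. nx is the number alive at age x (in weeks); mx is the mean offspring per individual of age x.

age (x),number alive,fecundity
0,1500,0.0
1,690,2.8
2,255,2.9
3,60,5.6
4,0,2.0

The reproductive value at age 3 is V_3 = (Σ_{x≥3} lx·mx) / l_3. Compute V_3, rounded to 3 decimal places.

lx = nx/n0 = nx/1500: 1, 0.46, 0.17, 0.04, 0
lx·mx for x ≥ 3: 0.224, 0 → sum = 0.224
V_3 = 0.224 / l_3 = 0.224 / 0.04 = 5.6 → 5.600

5.600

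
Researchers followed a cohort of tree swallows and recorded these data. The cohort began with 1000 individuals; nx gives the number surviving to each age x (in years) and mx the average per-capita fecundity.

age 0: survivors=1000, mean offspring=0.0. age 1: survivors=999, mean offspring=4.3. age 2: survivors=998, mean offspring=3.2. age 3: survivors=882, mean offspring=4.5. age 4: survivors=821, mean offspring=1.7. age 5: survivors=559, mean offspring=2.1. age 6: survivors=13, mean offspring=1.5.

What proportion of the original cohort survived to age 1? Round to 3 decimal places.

l_1 = n_1/n_0 = 999/1000 = 0.999 → 0.999

0.999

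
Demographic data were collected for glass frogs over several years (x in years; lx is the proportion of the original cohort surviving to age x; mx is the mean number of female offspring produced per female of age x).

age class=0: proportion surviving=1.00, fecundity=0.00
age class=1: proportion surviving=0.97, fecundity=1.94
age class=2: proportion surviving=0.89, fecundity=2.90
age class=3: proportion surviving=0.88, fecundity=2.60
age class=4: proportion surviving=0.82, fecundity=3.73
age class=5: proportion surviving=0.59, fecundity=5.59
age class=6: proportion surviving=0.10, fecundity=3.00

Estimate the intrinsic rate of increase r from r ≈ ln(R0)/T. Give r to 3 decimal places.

0.783

R0 = Σ lx·mx = 0 + 1.8818 + 2.581 + 2.288 + 3.0586 + 3.2981 + 0.3 = 13.4075
Σ x·lx·mx = 44.4327; T = 44.4327/13.4075 = 3.31402…
r ≈ ln(R0)/T = ln(13.4075)/3.31402… = 0.78328… → 0.783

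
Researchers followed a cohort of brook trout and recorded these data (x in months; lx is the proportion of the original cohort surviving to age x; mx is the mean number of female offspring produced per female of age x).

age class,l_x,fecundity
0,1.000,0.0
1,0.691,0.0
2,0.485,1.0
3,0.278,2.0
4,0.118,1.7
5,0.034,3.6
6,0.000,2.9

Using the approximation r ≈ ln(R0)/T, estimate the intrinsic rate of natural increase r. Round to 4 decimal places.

R0 = Σ lx·mx = 0 + 0 + 0.485 + 0.556 + 0.2006 + 0.1224 + 0 = 1.364
Σ x·lx·mx = 4.0524; T = 4.0524/1.364 = 2.97097…
r ≈ ln(R0)/T = ln(1.364)/2.97097… = 0.104485… → 0.1045

0.1045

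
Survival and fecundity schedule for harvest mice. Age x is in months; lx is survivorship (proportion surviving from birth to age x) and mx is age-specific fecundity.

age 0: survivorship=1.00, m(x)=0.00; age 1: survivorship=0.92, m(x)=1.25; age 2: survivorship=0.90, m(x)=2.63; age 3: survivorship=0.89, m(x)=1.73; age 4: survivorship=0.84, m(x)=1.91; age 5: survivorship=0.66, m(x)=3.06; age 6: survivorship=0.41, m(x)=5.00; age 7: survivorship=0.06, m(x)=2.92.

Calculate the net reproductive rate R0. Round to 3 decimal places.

lx·mx by age: 0, 1.15, 2.367, 1.5397, 1.6044, 2.0196, 2.05, 0.1752
R0 = Σ lx·mx = 10.9059 → 10.906

10.906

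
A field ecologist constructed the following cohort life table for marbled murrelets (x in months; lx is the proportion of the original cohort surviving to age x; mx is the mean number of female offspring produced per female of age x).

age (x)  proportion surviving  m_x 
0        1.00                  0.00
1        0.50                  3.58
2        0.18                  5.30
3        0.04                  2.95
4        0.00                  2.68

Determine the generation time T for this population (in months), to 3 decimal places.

1.416

lx·mx: 0, 1.79, 0.954, 0.118, 0 → R0 = 2.862
x·lx·mx: 0, 1.79, 1.908, 0.354, 0 → Σ = 4.052
T = 4.052 / 2.862 = 1.415793… → 1.416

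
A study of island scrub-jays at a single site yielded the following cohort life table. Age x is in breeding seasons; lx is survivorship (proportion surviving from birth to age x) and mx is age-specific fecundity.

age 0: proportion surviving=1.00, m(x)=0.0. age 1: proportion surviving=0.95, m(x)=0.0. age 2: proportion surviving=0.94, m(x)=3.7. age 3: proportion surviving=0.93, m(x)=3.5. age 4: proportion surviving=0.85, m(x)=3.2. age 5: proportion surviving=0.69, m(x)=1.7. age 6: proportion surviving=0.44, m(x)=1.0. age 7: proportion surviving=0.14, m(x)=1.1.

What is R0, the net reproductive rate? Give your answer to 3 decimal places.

lx·mx by age: 0, 0, 3.478, 3.255, 2.72, 1.173, 0.44, 0.154
R0 = Σ lx·mx = 11.22 → 11.220

11.220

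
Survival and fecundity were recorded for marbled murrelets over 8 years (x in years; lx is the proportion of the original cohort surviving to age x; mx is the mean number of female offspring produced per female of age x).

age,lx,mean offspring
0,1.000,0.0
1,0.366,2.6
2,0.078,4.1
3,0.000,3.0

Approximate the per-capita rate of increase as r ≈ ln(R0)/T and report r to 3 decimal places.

0.192

R0 = Σ lx·mx = 0 + 0.9516 + 0.3198 + 0 = 1.2714
Σ x·lx·mx = 1.5912; T = 1.5912/1.2714 = 1.25153…
r ≈ ln(R0)/T = ln(1.2714)/1.25153… = 0.19186… → 0.192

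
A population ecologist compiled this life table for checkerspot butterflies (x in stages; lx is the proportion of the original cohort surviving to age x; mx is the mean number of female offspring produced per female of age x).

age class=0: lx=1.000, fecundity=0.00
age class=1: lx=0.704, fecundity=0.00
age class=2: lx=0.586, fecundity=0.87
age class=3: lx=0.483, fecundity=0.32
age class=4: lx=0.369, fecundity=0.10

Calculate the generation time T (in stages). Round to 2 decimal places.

lx·mx: 0, 0, 0.50982, 0.15456, 0.0369 → R0 = 0.70128
x·lx·mx: 0, 0, 1.01964, 0.46368, 0.1476 → Σ = 1.63092
T = 1.63092 / 0.70128 = 2.325633… → 2.33

2.33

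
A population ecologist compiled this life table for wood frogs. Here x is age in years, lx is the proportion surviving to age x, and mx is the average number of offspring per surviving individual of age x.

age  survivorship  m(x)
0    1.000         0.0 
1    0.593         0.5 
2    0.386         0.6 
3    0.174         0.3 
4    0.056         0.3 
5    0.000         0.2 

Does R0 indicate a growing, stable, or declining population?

declining

R0 = Σ lx·mx = 0 + 0.2965 + 0.2316 + 0.0522 + 0.0168 + 0 = 0.5971
R0 < 1, so the population is declining.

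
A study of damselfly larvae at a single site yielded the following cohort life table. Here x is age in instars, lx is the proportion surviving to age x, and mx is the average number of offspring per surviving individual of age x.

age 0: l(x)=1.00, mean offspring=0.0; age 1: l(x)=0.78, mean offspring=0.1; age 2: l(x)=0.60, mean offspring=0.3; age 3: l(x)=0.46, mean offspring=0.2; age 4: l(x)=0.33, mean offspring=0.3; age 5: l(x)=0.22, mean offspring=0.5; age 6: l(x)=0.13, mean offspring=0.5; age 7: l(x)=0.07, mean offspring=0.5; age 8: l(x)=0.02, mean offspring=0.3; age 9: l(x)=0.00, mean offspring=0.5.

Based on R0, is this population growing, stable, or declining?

R0 = Σ lx·mx = 0 + 0.078 + 0.18 + 0.092 + 0.099 + 0.11 + 0.065 + 0.035 + 0.006 + 0 = 0.665
R0 < 1, so the population is declining.

declining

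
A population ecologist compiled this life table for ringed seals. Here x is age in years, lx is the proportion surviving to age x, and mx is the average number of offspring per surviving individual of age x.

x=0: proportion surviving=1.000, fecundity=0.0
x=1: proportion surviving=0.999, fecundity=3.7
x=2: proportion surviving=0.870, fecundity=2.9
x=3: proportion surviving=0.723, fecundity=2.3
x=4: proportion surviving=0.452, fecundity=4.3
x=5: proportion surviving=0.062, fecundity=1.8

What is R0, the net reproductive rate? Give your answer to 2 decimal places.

9.94

lx·mx by age: 0, 3.6963, 2.523, 1.6629, 1.9436, 0.1116
R0 = Σ lx·mx = 9.9374 → 9.94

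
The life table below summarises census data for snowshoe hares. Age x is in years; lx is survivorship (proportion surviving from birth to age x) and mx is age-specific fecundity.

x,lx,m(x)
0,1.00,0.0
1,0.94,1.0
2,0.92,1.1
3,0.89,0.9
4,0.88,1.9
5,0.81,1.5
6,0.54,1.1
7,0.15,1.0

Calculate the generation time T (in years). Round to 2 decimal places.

3.56

lx·mx: 0, 0.94, 1.012, 0.801, 1.672, 1.215, 0.594, 0.15 → R0 = 6.384
x·lx·mx: 0, 0.94, 2.024, 2.403, 6.688, 6.075, 3.564, 1.05 → Σ = 22.744
T = 22.744 / 6.384 = 3.562657… → 3.56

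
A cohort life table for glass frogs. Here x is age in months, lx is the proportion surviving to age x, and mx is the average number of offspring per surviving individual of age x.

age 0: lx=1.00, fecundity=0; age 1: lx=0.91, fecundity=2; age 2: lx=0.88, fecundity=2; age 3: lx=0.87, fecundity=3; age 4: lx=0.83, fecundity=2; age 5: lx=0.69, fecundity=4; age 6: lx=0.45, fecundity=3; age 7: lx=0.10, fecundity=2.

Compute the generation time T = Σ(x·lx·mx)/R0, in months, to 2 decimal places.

lx·mx: 0, 1.82, 1.76, 2.61, 1.66, 2.76, 1.35, 0.2 → R0 = 12.16
x·lx·mx: 0, 1.82, 3.52, 7.83, 6.64, 13.8, 8.1, 1.4 → Σ = 43.11
T = 43.11 / 12.16 = 3.54523… → 3.55

3.55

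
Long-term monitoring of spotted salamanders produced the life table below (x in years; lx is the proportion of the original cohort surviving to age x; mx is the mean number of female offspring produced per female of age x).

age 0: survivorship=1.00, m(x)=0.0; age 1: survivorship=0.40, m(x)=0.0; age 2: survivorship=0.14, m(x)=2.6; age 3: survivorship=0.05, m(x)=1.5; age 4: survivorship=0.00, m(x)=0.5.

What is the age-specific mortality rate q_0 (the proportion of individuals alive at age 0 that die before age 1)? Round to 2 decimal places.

0.60

q_0 = (l_0 − l_1) / l_0 = (1 − 0.4) / 1
     = 0.6 / 1 = 0.6 → 0.60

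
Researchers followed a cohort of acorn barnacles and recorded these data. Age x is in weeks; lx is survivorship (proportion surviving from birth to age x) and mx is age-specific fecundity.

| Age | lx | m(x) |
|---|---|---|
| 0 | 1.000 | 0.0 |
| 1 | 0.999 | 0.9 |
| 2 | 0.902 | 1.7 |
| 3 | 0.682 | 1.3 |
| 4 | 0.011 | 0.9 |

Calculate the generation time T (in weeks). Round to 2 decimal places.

lx·mx: 0, 0.8991, 1.5334, 0.8866, 0.0099 → R0 = 3.329
x·lx·mx: 0, 0.8991, 3.0668, 2.6598, 0.0396 → Σ = 6.6653
T = 6.6653 / 3.329 = 2.002193… → 2.00

2.00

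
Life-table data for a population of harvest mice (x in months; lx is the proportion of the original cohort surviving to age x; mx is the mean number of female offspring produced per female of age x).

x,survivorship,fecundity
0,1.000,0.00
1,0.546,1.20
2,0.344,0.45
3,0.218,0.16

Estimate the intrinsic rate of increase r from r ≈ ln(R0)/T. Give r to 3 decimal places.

R0 = Σ lx·mx = 0 + 0.6552 + 0.1548 + 0.03488 = 0.84488
Σ x·lx·mx = 1.06944; T = 1.06944/0.84488 = 1.26579…
r ≈ ln(R0)/T = ln(0.84488)/1.26579… = -0.13317… → -0.133

-0.133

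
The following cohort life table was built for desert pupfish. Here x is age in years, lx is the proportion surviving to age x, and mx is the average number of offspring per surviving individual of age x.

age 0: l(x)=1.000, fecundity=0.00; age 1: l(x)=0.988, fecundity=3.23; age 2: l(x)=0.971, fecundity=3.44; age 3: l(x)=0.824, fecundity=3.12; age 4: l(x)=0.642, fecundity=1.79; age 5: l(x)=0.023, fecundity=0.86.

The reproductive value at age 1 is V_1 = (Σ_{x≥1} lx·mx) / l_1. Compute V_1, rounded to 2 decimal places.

10.40

lx·mx for x ≥ 1: 3.19124, 3.34024, 2.57088, 1.14918, 0.01978 → sum = 10.27132
V_1 = 10.27132 / l_1 = 10.27132 / 0.988 = 10.396073… → 10.40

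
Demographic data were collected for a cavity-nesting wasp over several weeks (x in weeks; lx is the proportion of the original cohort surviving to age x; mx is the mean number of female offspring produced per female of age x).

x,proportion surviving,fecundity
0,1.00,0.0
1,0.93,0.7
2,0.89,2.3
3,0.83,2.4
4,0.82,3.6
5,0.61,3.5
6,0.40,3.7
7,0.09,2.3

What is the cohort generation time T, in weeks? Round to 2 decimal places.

3.80

lx·mx: 0, 0.651, 2.047, 1.992, 2.952, 2.135, 1.48, 0.207 → R0 = 11.464
x·lx·mx: 0, 0.651, 4.094, 5.976, 11.808, 10.675, 8.88, 1.449 → Σ = 43.533
T = 43.533 / 11.464 = 3.797366… → 3.80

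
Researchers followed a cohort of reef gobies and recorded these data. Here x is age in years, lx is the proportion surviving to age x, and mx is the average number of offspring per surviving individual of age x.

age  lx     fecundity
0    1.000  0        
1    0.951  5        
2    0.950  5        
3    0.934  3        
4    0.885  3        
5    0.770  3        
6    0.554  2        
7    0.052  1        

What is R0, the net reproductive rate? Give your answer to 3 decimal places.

lx·mx by age: 0, 4.755, 4.75, 2.802, 2.655, 2.31, 1.108, 0.052
R0 = Σ lx·mx = 18.432 → 18.432

18.432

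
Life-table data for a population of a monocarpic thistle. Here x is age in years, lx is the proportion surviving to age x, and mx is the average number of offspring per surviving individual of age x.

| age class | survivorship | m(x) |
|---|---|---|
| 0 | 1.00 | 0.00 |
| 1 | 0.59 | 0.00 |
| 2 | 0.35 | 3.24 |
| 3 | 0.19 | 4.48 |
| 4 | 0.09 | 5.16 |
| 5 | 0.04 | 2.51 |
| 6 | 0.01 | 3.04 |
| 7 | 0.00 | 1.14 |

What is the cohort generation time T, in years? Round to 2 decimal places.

lx·mx: 0, 0, 1.134, 0.8512, 0.4644, 0.1004, 0.0304, 0 → R0 = 2.5804
x·lx·mx: 0, 0, 2.268, 2.5536, 1.8576, 0.502, 0.1824, 0 → Σ = 7.3636
T = 7.3636 / 2.5804 = 2.853666… → 2.85

2.85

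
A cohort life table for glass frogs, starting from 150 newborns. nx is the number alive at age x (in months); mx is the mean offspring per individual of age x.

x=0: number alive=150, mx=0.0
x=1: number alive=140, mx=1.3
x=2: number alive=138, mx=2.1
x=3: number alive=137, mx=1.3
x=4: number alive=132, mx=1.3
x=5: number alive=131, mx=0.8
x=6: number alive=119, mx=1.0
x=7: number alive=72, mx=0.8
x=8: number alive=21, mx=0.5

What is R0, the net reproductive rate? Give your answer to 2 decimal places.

7.42

lx = nx/n0 = nx/150: 1, 0.93333…, 0.92, 0.91333…, 0.88, 0.87333…, 0.79333…, 0.48, 0.14
lx·mx by age: 0, 1.213333…, 1.932, 1.187333…, 1.144, 0.698667…, 0.793333…, 0.384, 0.07
R0 = Σ lx·mx = 7.422667… → 7.42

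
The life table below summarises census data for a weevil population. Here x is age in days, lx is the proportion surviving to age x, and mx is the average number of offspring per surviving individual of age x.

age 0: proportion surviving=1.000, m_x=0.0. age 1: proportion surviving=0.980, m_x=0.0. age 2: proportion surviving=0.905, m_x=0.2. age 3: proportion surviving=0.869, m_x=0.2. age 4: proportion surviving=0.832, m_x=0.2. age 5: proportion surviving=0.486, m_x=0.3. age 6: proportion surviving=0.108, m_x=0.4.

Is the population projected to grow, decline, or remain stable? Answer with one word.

declining

R0 = Σ lx·mx = 0 + 0 + 0.181 + 0.1738 + 0.1664 + 0.1458 + 0.0432 = 0.7102
R0 < 1, so the population is declining.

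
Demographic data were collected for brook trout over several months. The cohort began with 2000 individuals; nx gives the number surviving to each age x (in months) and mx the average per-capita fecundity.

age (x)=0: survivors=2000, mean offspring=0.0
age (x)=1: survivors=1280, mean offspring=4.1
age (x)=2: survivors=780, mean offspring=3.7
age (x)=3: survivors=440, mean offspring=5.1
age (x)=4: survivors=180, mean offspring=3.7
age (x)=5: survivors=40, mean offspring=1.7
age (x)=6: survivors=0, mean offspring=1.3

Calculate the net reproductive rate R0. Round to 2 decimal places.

lx = nx/n0 = nx/2000: 1, 0.64, 0.39, 0.22, 0.09, 0.02, 0
lx·mx by age: 0, 2.624, 1.443, 1.122, 0.333, 0.034, 0
R0 = Σ lx·mx = 5.556 → 5.56

5.56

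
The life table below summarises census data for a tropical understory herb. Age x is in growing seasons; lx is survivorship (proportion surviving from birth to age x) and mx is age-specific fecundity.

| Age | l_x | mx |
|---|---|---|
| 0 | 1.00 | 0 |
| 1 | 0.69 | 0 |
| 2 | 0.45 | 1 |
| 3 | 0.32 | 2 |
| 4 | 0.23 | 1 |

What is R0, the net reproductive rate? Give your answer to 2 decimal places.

1.32

lx·mx by age: 0, 0, 0.45, 0.64, 0.23
R0 = Σ lx·mx = 1.32 → 1.32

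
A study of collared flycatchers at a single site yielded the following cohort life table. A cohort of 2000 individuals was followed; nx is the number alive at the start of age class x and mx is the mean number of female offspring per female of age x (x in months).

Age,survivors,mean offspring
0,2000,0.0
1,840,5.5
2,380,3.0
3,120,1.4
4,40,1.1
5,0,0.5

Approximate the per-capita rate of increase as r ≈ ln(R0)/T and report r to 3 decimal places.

lx = nx/n0 = nx/2000: 1, 0.42, 0.19, 0.06, 0.02, 0
R0 = Σ lx·mx = 0 + 2.31 + 0.57 + 0.084 + 0.022 + 0 = 2.986
Σ x·lx·mx = 3.79; T = 3.79/2.986 = 1.26926…
r ≈ ln(R0)/T = ln(2.986)/1.26926… = 0.86187… → 0.862

0.862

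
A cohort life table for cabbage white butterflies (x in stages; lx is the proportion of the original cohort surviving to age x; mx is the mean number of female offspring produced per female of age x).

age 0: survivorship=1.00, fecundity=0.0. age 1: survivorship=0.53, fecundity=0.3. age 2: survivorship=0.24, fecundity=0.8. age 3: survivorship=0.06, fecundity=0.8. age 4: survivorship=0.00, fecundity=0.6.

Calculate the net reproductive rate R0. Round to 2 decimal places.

0.40

lx·mx by age: 0, 0.159, 0.192, 0.048, 0
R0 = Σ lx·mx = 0.399 → 0.40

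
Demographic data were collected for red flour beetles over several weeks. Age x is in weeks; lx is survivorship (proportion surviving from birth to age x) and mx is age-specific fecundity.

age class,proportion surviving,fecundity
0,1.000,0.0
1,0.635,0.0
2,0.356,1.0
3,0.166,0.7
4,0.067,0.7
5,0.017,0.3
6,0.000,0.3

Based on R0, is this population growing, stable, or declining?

declining

R0 = Σ lx·mx = 0 + 0 + 0.356 + 0.1162 + 0.0469 + 0.0051 + 0 = 0.5242
R0 < 1, so the population is declining.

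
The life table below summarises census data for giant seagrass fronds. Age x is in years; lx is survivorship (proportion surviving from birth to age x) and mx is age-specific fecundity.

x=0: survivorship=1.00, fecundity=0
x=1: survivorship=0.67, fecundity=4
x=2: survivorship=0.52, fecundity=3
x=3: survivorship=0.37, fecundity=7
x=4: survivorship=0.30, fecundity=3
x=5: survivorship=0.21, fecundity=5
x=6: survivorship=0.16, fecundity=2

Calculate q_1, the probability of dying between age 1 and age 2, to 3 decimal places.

0.224

q_1 = (l_1 − l_2) / l_1 = (0.67 − 0.52) / 0.67
     = 0.15 / 0.67 = 0.223881… → 0.224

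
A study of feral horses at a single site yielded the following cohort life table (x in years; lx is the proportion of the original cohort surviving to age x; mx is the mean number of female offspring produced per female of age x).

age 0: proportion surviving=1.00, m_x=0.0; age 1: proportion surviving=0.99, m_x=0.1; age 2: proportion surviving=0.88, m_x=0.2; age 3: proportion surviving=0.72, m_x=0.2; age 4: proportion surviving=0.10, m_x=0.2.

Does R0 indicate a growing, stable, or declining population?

R0 = Σ lx·mx = 0 + 0.099 + 0.176 + 0.144 + 0.02 = 0.439
R0 < 1, so the population is declining.

declining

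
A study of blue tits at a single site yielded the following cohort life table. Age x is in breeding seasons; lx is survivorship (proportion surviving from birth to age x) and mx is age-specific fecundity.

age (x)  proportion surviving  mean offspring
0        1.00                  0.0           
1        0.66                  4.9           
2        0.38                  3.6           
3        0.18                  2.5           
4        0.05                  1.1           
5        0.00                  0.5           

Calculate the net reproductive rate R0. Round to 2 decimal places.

5.11

lx·mx by age: 0, 3.234, 1.368, 0.45, 0.055, 0
R0 = Σ lx·mx = 5.107 → 5.11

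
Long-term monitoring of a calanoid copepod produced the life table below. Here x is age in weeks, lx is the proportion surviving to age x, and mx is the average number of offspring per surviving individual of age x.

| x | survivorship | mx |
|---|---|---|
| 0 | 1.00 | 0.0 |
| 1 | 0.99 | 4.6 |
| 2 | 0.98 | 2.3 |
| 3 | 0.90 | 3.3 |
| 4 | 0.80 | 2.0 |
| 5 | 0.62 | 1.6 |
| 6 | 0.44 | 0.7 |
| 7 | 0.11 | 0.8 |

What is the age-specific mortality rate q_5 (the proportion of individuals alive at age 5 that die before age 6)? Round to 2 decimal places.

0.29

q_5 = (l_5 − l_6) / l_5 = (0.62 − 0.44) / 0.62
     = 0.18 / 0.62 = 0.290323… → 0.29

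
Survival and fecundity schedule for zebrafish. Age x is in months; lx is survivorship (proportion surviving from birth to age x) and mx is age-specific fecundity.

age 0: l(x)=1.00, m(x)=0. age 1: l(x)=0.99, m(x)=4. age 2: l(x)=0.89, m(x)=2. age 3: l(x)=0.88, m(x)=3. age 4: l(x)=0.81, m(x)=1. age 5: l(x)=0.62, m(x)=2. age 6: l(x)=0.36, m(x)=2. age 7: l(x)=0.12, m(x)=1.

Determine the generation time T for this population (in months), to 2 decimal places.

2.67

lx·mx: 0, 3.96, 1.78, 2.64, 0.81, 1.24, 0.72, 0.12 → R0 = 11.27
x·lx·mx: 0, 3.96, 3.56, 7.92, 3.24, 6.2, 4.32, 0.84 → Σ = 30.04
T = 30.04 / 11.27 = 2.665484… → 2.67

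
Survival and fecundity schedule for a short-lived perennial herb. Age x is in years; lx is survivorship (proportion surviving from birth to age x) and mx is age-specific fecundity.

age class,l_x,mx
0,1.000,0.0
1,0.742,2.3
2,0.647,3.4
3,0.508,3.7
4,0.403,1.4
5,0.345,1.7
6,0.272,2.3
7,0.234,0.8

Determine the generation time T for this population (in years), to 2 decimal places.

2.84

lx·mx: 0, 1.7066, 2.1998, 1.8796, 0.5642, 0.5865, 0.6256, 0.1872 → R0 = 7.7495
x·lx·mx: 0, 1.7066, 4.3996, 5.6388, 2.2568, 2.9325, 3.7536, 1.3104 → Σ = 21.9983
T = 21.9983 / 7.7495 = 2.838673… → 2.84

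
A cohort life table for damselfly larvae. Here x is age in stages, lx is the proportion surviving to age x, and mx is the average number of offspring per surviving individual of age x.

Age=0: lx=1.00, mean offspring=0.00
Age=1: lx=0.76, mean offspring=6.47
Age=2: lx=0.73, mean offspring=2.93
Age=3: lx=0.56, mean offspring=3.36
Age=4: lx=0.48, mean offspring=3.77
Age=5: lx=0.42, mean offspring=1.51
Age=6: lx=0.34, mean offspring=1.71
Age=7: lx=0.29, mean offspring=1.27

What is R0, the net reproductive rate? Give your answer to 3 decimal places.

12.331

lx·mx by age: 0, 4.9172, 2.1389, 1.8816, 1.8096, 0.6342, 0.5814, 0.3683
R0 = Σ lx·mx = 12.3312 → 12.331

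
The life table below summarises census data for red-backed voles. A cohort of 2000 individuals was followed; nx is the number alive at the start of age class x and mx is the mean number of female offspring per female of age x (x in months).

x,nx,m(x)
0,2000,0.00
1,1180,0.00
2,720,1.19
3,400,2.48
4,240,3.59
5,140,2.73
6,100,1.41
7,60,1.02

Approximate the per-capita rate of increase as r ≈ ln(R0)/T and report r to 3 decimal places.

0.145

lx = nx/n0 = nx/2000: 1, 0.59, 0.36, 0.2, 0.12, 0.07, 0.05, 0.03
R0 = Σ lx·mx = 0 + 0 + 0.4284 + 0.496 + 0.4308 + 0.1911 + 0.0705 + 0.0306 = 1.6474
Σ x·lx·mx = 5.6607; T = 5.6607/1.6474 = 3.43614…
r ≈ ln(R0)/T = ln(1.6474)/3.43614… = 0.14528… → 0.145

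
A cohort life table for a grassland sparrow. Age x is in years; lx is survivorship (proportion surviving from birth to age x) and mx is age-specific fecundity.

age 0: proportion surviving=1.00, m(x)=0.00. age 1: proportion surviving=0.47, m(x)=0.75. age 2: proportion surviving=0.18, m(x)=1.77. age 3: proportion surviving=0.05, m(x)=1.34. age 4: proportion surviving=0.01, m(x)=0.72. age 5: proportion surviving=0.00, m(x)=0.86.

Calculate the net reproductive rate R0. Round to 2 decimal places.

0.75

lx·mx by age: 0, 0.3525, 0.3186, 0.067, 0.0072, 0
R0 = Σ lx·mx = 0.7453 → 0.75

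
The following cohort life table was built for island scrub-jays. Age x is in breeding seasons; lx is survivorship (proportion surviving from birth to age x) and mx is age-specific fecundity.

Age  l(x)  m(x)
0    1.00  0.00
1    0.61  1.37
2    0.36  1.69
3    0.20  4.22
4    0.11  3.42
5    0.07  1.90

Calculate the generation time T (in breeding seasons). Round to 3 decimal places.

2.415

lx·mx: 0, 0.8357, 0.6084, 0.844, 0.3762, 0.133 → R0 = 2.7973
x·lx·mx: 0, 0.8357, 1.2168, 2.532, 1.5048, 0.665 → Σ = 6.7543
T = 6.7543 / 2.7973 = 2.414578… → 2.415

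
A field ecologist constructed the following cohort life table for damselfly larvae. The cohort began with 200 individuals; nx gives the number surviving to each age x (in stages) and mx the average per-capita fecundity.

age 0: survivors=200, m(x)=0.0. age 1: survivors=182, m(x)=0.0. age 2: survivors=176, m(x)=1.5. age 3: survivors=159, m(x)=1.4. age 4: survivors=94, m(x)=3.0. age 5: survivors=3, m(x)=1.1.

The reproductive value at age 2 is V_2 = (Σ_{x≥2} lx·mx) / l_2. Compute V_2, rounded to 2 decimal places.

4.39

lx = nx/n0 = nx/200: 1, 0.91, 0.88, 0.795, 0.47, 0.015
lx·mx for x ≥ 2: 1.32, 1.113, 1.41, 0.0165 → sum = 3.8595
V_2 = 3.8595 / l_2 = 3.8595 / 0.88 = 4.385795… → 4.39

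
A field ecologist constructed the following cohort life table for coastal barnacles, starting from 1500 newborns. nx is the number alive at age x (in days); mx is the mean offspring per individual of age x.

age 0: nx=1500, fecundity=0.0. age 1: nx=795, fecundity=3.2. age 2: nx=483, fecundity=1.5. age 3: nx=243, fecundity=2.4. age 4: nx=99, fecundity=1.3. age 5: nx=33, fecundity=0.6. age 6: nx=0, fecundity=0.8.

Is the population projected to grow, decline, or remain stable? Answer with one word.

lx = nx/n0 = nx/1500: 1, 0.53, 0.322, 0.162, 0.066, 0.022, 0
R0 = Σ lx·mx = 0 + 1.696 + 0.483 + 0.3888 + 0.0858 + 0.0132 + 0 = 2.6668
R0 > 1, so the population is growing.

growing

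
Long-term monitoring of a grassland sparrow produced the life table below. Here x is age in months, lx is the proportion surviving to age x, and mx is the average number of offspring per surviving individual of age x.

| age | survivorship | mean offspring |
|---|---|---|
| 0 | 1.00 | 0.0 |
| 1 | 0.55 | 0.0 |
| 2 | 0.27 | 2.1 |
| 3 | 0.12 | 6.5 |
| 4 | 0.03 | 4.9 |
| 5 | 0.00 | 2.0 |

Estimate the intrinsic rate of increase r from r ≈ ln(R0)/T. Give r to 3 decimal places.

0.148

R0 = Σ lx·mx = 0 + 0 + 0.567 + 0.78 + 0.147 + 0 = 1.494
Σ x·lx·mx = 4.062; T = 4.062/1.494 = 2.71888…
r ≈ ln(R0)/T = ln(1.494)/2.71888… = 0.14766… → 0.148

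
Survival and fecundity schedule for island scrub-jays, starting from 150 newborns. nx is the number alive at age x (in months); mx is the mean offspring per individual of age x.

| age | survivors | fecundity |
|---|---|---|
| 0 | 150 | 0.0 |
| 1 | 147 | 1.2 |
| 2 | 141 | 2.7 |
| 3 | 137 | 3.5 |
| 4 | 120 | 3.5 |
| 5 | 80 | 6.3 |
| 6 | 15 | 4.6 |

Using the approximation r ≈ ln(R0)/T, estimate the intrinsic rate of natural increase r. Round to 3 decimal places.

0.756

lx = nx/n0 = nx/150: 1, 0.98, 0.94, 0.91333…, 0.8, 0.53333…, 0.1
R0 = Σ lx·mx = 0 + 1.176 + 2.538 + 3.19667… + 2.8 + 3.36… + 0.46 = 13.530667…
Σ x·lx·mx = 46.602…; T = 46.602…/13.530667… = 3.44418…
r ≈ ln(R0)/T = ln(13.530667…)/3.44418… = 0.75634… → 0.756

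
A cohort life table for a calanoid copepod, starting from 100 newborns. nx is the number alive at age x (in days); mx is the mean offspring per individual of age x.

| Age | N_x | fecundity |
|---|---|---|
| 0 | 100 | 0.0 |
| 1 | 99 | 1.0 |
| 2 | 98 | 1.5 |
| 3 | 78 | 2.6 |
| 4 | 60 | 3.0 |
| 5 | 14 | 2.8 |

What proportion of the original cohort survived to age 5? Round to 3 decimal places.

0.140

l_5 = n_5/n_0 = 14/100 = 0.14 → 0.140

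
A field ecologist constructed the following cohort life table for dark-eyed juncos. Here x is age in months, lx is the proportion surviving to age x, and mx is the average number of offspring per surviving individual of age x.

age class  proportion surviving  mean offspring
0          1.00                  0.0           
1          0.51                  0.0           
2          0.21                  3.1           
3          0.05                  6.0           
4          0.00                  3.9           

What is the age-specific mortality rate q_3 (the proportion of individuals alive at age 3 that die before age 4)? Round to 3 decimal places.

q_3 = (l_3 − l_4) / l_3 = (0.05 − 0) / 0.05
     = 0.05 / 0.05 = 1 → 1.000

1.000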